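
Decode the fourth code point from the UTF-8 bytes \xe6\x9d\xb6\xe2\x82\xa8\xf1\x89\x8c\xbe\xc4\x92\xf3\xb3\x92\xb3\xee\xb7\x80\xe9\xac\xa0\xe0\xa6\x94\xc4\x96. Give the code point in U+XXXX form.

Offset 0: leading byte 0xE6 = 11100110 → 3-byte char #1 = E6 9D B6.
Offset 3: leading byte 0xE2 = 11100010 → 3-byte char #2 = E2 82 A8.
Offset 6: leading byte 0xF1 = 11110001 → 4-byte char #3 = F1 89 8C BE.
Offset 10: leading byte 0xC4 = 11000100 → 2-byte char #4 = C4 92.
Leading byte 0xC4 = 11000100 matches 110xxxxx → 2-byte sequence.
Byte 1: 0xC4 = 11000100, payload 00100 (5 bits).
Byte 2: 0x92 = 10010010 (10xxxxxx ✓), payload 010010.
Concatenate: 00100010010 = 0x112 (11 bits → U+0112).

U+0112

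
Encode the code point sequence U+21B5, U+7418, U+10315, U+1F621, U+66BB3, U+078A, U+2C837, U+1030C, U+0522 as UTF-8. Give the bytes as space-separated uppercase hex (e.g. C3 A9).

E2 86 B5 E7 90 98 F0 90 8C 95 F0 9F 98 A1 F1 A6 AE B3 DE 8A F0 AC A0 B7 F0 90 8C 8C D4 A2

U+21B5: 3-byte form → E2 86 B5.
U+7418: 3-byte form → E7 90 98.
U+10315: 4-byte form → F0 90 8C 95.
U+1F621: 4-byte form → F0 9F 98 A1.
U+66BB3: 4-byte form → F1 A6 AE B3.
U+078A: 2-byte form → DE 8A.
U+2C837: 4-byte form → F0 AC A0 B7.
U+1030C: 4-byte form → F0 90 8C 8C.
U+0522: 2-byte form → D4 A2.
Concatenated (30 bytes): E2 86 B5 E7 90 98 F0 90 8C 95 F0 9F 98 A1 F1 A6 AE B3 DE 8A F0 AC A0 B7 F0 90 8C 8C D4 A2.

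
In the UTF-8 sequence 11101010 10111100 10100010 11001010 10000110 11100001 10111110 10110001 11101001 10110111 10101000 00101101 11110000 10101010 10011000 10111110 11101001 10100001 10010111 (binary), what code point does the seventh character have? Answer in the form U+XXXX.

Offset 0: leading byte 0xEA = 11101010 → 3-byte char #1 = EA BC A2.
Offset 3: leading byte 0xCA = 11001010 → 2-byte char #2 = CA 86.
Offset 5: leading byte 0xE1 = 11100001 → 3-byte char #3 = E1 BE B1.
Offset 8: leading byte 0xE9 = 11101001 → 3-byte char #4 = E9 B7 A8.
Offset 11: leading byte 0x2D = 00101101 → 1-byte char #5 = 2D.
Offset 12: leading byte 0xF0 = 11110000 → 4-byte char #6 = F0 AA 98 BE.
Offset 16: leading byte 0xE9 = 11101001 → 3-byte char #7 = E9 A1 97.
Leading byte 0xE9 = 11101001 matches 1110xxxx → 3-byte sequence.
Byte 1: 0xE9 = 11101001, payload 1001 (4 bits).
Byte 2: 0xA1 = 10100001 (10xxxxxx ✓), payload 100001.
Byte 3: 0x97 = 10010111 (10xxxxxx ✓), payload 010111.
Concatenate: 1001100001010111 = 0x9857 (16 bits → U+9857).

U+9857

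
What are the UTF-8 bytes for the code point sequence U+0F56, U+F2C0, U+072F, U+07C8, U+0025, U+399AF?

U+0F56: 3-byte form → E0 BD 96.
U+F2C0: 3-byte form → EF 8B 80.
U+072F: 2-byte form → DC AF.
U+07C8: 2-byte form → DF 88.
U+0025: 1-byte form → 25.
U+399AF: 4-byte form → F0 B9 A6 AF.
Concatenated (15 bytes): E0 BD 96 EF 8B 80 DC AF DF 88 25 F0 B9 A6 AF.

E0 BD 96 EF 8B 80 DC AF DF 88 25 F0 B9 A6 AF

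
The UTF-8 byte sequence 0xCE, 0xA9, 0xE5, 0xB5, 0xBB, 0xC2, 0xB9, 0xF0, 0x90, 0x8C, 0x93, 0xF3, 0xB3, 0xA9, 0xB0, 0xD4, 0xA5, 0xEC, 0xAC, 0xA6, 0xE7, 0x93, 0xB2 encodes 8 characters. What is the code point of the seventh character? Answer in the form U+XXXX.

Offset 0: leading byte 0xCE = 11001110 → 2-byte char #1 = CE A9.
Offset 2: leading byte 0xE5 = 11100101 → 3-byte char #2 = E5 B5 BB.
Offset 5: leading byte 0xC2 = 11000010 → 2-byte char #3 = C2 B9.
Offset 7: leading byte 0xF0 = 11110000 → 4-byte char #4 = F0 90 8C 93.
Offset 11: leading byte 0xF3 = 11110011 → 4-byte char #5 = F3 B3 A9 B0.
Offset 15: leading byte 0xD4 = 11010100 → 2-byte char #6 = D4 A5.
Offset 17: leading byte 0xEC = 11101100 → 3-byte char #7 = EC AC A6.
Leading byte 0xEC = 11101100 matches 1110xxxx → 3-byte sequence.
Byte 1: 0xEC = 11101100, payload 1100 (4 bits).
Byte 2: 0xAC = 10101100 (10xxxxxx ✓), payload 101100.
Byte 3: 0xA6 = 10100110 (10xxxxxx ✓), payload 100110.
Concatenate: 1100101100100110 = 0xCB26 (16 bits → U+CB26).

U+CB26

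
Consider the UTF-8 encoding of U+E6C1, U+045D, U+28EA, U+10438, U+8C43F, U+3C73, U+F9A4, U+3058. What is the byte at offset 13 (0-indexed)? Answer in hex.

0x8C

U+E6C1 → 3-byte form EE 9B 81 at offsets 0–2.
U+045D → 2-byte form D1 9D at offsets 3–4.
U+28EA → 3-byte form E2 A3 AA at offsets 5–7.
U+10438 → 4-byte form F0 90 90 B8 at offsets 8–11.
U+8C43F → 4-byte form F2 8C 90 BF at offsets 12–15.
Offset 13 falls in char 5's range; it's byte 2 of F2 8C 90 BF = 0x8C.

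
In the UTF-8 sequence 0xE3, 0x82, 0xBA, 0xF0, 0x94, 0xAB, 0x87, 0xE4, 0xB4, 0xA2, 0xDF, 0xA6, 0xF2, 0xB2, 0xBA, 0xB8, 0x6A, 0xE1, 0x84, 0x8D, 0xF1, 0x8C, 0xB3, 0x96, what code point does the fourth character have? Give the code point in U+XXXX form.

Offset 0: leading byte 0xE3 = 11100011 → 3-byte char #1 = E3 82 BA.
Offset 3: leading byte 0xF0 = 11110000 → 4-byte char #2 = F0 94 AB 87.
Offset 7: leading byte 0xE4 = 11100100 → 3-byte char #3 = E4 B4 A2.
Offset 10: leading byte 0xDF = 11011111 → 2-byte char #4 = DF A6.
Leading byte 0xDF = 11011111 matches 110xxxxx → 2-byte sequence.
Byte 1: 0xDF = 11011111, payload 11111 (5 bits).
Byte 2: 0xA6 = 10100110 (10xxxxxx ✓), payload 100110.
Concatenate: 11111100110 = 0x7E6 (11 bits → U+07E6).

U+07E6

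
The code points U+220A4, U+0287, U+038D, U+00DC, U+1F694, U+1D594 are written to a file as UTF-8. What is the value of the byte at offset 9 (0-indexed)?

0x9C

U+220A4 → 4-byte form F0 A2 82 A4 at offsets 0–3.
U+0287 → 2-byte form CA 87 at offsets 4–5.
U+038D → 2-byte form CE 8D at offsets 6–7.
U+00DC → 2-byte form C3 9C at offsets 8–9.
Offset 9 falls in char 4's range; it's byte 2 of C3 9C = 0x9C.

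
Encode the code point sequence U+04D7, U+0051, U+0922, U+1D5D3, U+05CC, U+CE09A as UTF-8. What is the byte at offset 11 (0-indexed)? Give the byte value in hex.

U+04D7 → 2-byte form D3 97 at offsets 0–1.
U+0051 → 1-byte form 51 at offsets 2–2.
U+0922 → 3-byte form E0 A4 A2 at offsets 3–5.
U+1D5D3 → 4-byte form F0 9D 97 93 at offsets 6–9.
U+05CC → 2-byte form D7 8C at offsets 10–11.
Offset 11 falls in char 5's range; it's byte 2 of D7 8C = 0x8C.

0x8C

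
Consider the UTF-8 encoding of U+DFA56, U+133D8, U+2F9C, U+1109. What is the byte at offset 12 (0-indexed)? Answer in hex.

U+DFA56 → 4-byte form F3 9F A9 96 at offsets 0–3.
U+133D8 → 4-byte form F0 93 8F 98 at offsets 4–7.
U+2F9C → 3-byte form E2 BE 9C at offsets 8–10.
U+1109 → 3-byte form E1 84 89 at offsets 11–13.
Offset 12 falls in char 4's range; it's byte 2 of E1 84 89 = 0x84.

0x84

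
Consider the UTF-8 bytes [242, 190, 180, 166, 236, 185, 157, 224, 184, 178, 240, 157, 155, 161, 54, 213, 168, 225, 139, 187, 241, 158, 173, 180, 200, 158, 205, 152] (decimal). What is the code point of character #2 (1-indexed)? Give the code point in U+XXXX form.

Offset 0: leading byte 0xF2 = 11110010 → 4-byte char #1 = F2 BE B4 A6.
Offset 4: leading byte 0xEC = 11101100 → 3-byte char #2 = EC B9 9D.
Leading byte 0xEC = 11101100 matches 1110xxxx → 3-byte sequence.
Byte 1: 0xEC = 11101100, payload 1100 (4 bits).
Byte 2: 0xB9 = 10111001 (10xxxxxx ✓), payload 111001.
Byte 3: 0x9D = 10011101 (10xxxxxx ✓), payload 011101.
Concatenate: 1100111001011101 = 0xCE5D (16 bits → U+CE5D).

U+CE5D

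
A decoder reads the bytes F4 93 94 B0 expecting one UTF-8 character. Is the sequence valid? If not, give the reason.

invalid (encodes a value above U+10FFFF)

Leading byte 0xF4 = 11110100 → 4-byte form.
Payload = 0x113530, which exceeds U+10FFFF, the maximum Unicode code point. (Leading bytes F5–FF, or F4 followed by ≥ 0x90, are invalid.)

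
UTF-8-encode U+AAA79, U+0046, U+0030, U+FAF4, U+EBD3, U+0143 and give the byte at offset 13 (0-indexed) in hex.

0x83

U+AAA79 → 4-byte form F2 AA A9 B9 at offsets 0–3.
U+0046 → 1-byte form 46 at offsets 4–4.
U+0030 → 1-byte form 30 at offsets 5–5.
U+FAF4 → 3-byte form EF AB B4 at offsets 6–8.
U+EBD3 → 3-byte form EE AF 93 at offsets 9–11.
U+0143 → 2-byte form C5 83 at offsets 12–13.
Offset 13 falls in char 6's range; it's byte 2 of C5 83 = 0x83.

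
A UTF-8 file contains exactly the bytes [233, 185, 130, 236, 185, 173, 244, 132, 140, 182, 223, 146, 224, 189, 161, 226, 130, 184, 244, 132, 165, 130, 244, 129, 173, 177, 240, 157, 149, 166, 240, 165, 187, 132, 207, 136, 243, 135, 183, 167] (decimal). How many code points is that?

12

Byte at offset 0: 0xE9 = 11101001 → 3-byte char (#1). Advance 3.
Byte at offset 3: 0xEC = 11101100 → 3-byte char (#2). Advance 3.
Byte at offset 6: 0xF4 = 11110100 → 4-byte char (#3). Advance 4.
Byte at offset 10: 0xDF = 11011111 → 2-byte char (#4). Advance 2.
Byte at offset 12: 0xE0 = 11100000 → 3-byte char (#5). Advance 3.
Byte at offset 15: 0xE2 = 11100010 → 3-byte char (#6). Advance 3.
Byte at offset 18: 0xF4 = 11110100 → 4-byte char (#7). Advance 4.
Byte at offset 22: 0xF4 = 11110100 → 4-byte char (#8). Advance 4.
Byte at offset 26: 0xF0 = 11110000 → 4-byte char (#9). Advance 4.
Byte at offset 30: 0xF0 = 11110000 → 4-byte char (#10). Advance 4.
Byte at offset 34: 0xCF = 11001111 → 2-byte char (#11). Advance 2.
Byte at offset 36: 0xF3 = 11110011 → 4-byte char (#12). Advance 4.
Reached end at offset 40 after 12 code points.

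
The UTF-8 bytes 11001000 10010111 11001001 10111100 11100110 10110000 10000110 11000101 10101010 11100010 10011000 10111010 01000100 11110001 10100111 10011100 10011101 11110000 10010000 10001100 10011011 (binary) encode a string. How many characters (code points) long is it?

Byte at offset 0: 0xC8 = 11001000 → 2-byte char (#1). Advance 2.
Byte at offset 2: 0xC9 = 11001001 → 2-byte char (#2). Advance 2.
Byte at offset 4: 0xE6 = 11100110 → 3-byte char (#3). Advance 3.
Byte at offset 7: 0xC5 = 11000101 → 2-byte char (#4). Advance 2.
Byte at offset 9: 0xE2 = 11100010 → 3-byte char (#5). Advance 3.
Byte at offset 12: 0x44 = 01000100 → 1-byte char (#6). Advance 1.
Byte at offset 13: 0xF1 = 11110001 → 4-byte char (#7). Advance 4.
Byte at offset 17: 0xF0 = 11110000 → 4-byte char (#8). Advance 4.
Reached end at offset 21 after 8 code points.

8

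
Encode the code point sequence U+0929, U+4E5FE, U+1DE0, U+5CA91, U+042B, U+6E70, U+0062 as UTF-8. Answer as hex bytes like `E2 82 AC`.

E0 A4 A9 F1 8E 97 BE E1 B7 A0 F1 9C AA 91 D0 AB E6 B9 B0 62

U+0929: 3-byte form → E0 A4 A9.
U+4E5FE: 4-byte form → F1 8E 97 BE.
U+1DE0: 3-byte form → E1 B7 A0.
U+5CA91: 4-byte form → F1 9C AA 91.
U+042B: 2-byte form → D0 AB.
U+6E70: 3-byte form → E6 B9 B0.
U+0062: 1-byte form → 62.
Concatenated (20 bytes): E0 A4 A9 F1 8E 97 BE E1 B7 A0 F1 9C AA 91 D0 AB E6 B9 B0 62.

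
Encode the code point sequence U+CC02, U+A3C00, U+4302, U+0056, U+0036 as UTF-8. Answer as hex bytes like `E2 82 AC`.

U+CC02: 3-byte form → EC B0 82.
U+A3C00: 4-byte form → F2 A3 B0 80.
U+4302: 3-byte form → E4 8C 82.
U+0056: 1-byte form → 56.
U+0036: 1-byte form → 36.
Concatenated (12 bytes): EC B0 82 F2 A3 B0 80 E4 8C 82 56 36.

EC B0 82 F2 A3 B0 80 E4 8C 82 56 36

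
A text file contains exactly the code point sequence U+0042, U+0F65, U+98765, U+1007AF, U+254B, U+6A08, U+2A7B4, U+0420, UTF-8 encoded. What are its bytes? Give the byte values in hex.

U+0042: 1-byte form → 42.
U+0F65: 3-byte form → E0 BD A5.
U+98765: 4-byte form → F2 98 9D A5.
U+1007AF: 4-byte form → F4 80 9E AF.
U+254B: 3-byte form → E2 95 8B.
U+6A08: 3-byte form → E6 A8 88.
U+2A7B4: 4-byte form → F0 AA 9E B4.
U+0420: 2-byte form → D0 A0.
Concatenated (24 bytes): 42 E0 BD A5 F2 98 9D A5 F4 80 9E AF E2 95 8B E6 A8 88 F0 AA 9E B4 D0 A0.

42 E0 BD A5 F2 98 9D A5 F4 80 9E AF E2 95 8B E6 A8 88 F0 AA 9E B4 D0 A0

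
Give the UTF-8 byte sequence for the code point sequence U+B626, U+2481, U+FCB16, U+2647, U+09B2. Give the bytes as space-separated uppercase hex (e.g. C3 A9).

U+B626: 3-byte form → EB 98 A6.
U+2481: 3-byte form → E2 92 81.
U+FCB16: 4-byte form → F3 BC AC 96.
U+2647: 3-byte form → E2 99 87.
U+09B2: 3-byte form → E0 A6 B2.
Concatenated (16 bytes): EB 98 A6 E2 92 81 F3 BC AC 96 E2 99 87 E0 A6 B2.

EB 98 A6 E2 92 81 F3 BC AC 96 E2 99 87 E0 A6 B2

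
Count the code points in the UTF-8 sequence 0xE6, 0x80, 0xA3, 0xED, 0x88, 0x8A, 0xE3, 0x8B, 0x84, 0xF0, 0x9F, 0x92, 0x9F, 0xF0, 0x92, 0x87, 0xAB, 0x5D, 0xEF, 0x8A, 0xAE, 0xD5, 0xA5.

Byte at offset 0: 0xE6 = 11100110 → 3-byte char (#1). Advance 3.
Byte at offset 3: 0xED = 11101101 → 3-byte char (#2). Advance 3.
Byte at offset 6: 0xE3 = 11100011 → 3-byte char (#3). Advance 3.
Byte at offset 9: 0xF0 = 11110000 → 4-byte char (#4). Advance 4.
Byte at offset 13: 0xF0 = 11110000 → 4-byte char (#5). Advance 4.
Byte at offset 17: 0x5D = 01011101 → 1-byte char (#6). Advance 1.
Byte at offset 18: 0xEF = 11101111 → 3-byte char (#7). Advance 3.
Byte at offset 21: 0xD5 = 11010101 → 2-byte char (#8). Advance 2.
Reached end at offset 23 after 8 code points.

8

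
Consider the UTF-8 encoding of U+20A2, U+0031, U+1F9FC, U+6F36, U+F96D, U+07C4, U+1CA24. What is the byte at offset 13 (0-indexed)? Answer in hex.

0xAD

U+20A2 → 3-byte form E2 82 A2 at offsets 0–2.
U+0031 → 1-byte form 31 at offsets 3–3.
U+1F9FC → 4-byte form F0 9F A7 BC at offsets 4–7.
U+6F36 → 3-byte form E6 BC B6 at offsets 8–10.
U+F96D → 3-byte form EF A5 AD at offsets 11–13.
Offset 13 falls in char 5's range; it's byte 3 of EF A5 AD = 0xAD.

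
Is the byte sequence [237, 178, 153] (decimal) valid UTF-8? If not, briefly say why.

Structurally a 3-byte sequence; payload = 0xDC99.
But 0xDC99 is in U+D800–U+DFFF, the surrogate range. Surrogates are not Unicode scalar values and are forbidden in UTF-8.

invalid (encodes a surrogate (U+D800–U+DFFF))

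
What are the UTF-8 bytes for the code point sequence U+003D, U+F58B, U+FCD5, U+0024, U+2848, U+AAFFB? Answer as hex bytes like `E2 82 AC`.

U+003D: 1-byte form → 3D.
U+F58B: 3-byte form → EF 96 8B.
U+FCD5: 3-byte form → EF B3 95.
U+0024: 1-byte form → 24.
U+2848: 3-byte form → E2 A1 88.
U+AAFFB: 4-byte form → F2 AA BF BB.
Concatenated (15 bytes): 3D EF 96 8B EF B3 95 24 E2 A1 88 F2 AA BF BB.

3D EF 96 8B EF B3 95 24 E2 A1 88 F2 AA BF BB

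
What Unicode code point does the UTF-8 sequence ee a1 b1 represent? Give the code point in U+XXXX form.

Leading byte 0xEE = 11101110 matches 1110xxxx → 3-byte sequence.
Byte 1: 0xEE = 11101110, payload 1110 (4 bits).
Byte 2: 0xA1 = 10100001 (10xxxxxx ✓), payload 100001.
Byte 3: 0xB1 = 10110001 (10xxxxxx ✓), payload 110001.
Concatenate: 1110100001110001 = 0xE871 (16 bits → U+E871).

U+E871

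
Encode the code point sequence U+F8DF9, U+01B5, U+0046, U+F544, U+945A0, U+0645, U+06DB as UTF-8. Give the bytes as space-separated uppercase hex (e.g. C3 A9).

F3 B8 B7 B9 C6 B5 46 EF 95 84 F2 94 96 A0 D9 85 DB 9B

U+F8DF9: 4-byte form → F3 B8 B7 B9.
U+01B5: 2-byte form → C6 B5.
U+0046: 1-byte form → 46.
U+F544: 3-byte form → EF 95 84.
U+945A0: 4-byte form → F2 94 96 A0.
U+0645: 2-byte form → D9 85.
U+06DB: 2-byte form → DB 9B.
Concatenated (18 bytes): F3 B8 B7 B9 C6 B5 46 EF 95 84 F2 94 96 A0 D9 85 DB 9B.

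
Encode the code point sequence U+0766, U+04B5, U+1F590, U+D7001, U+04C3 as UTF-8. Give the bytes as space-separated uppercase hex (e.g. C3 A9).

U+0766: 2-byte form → DD A6.
U+04B5: 2-byte form → D2 B5.
U+1F590: 4-byte form → F0 9F 96 90.
U+D7001: 4-byte form → F3 97 80 81.
U+04C3: 2-byte form → D3 83.
Concatenated (14 bytes): DD A6 D2 B5 F0 9F 96 90 F3 97 80 81 D3 83.

DD A6 D2 B5 F0 9F 96 90 F3 97 80 81 D3 83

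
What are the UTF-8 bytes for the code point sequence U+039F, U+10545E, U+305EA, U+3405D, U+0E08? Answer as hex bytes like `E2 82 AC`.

CE 9F F4 85 91 9E F0 B0 97 AA F0 B4 81 9D E0 B8 88

U+039F: 2-byte form → CE 9F.
U+10545E: 4-byte form → F4 85 91 9E.
U+305EA: 4-byte form → F0 B0 97 AA.
U+3405D: 4-byte form → F0 B4 81 9D.
U+0E08: 3-byte form → E0 B8 88.
Concatenated (17 bytes): CE 9F F4 85 91 9E F0 B0 97 AA F0 B4 81 9D E0 B8 88.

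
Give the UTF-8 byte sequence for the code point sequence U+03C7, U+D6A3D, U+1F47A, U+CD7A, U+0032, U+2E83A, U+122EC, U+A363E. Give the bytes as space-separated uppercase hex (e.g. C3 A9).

U+03C7: 2-byte form → CF 87.
U+D6A3D: 4-byte form → F3 96 A8 BD.
U+1F47A: 4-byte form → F0 9F 91 BA.
U+CD7A: 3-byte form → EC B5 BA.
U+0032: 1-byte form → 32.
U+2E83A: 4-byte form → F0 AE A0 BA.
U+122EC: 4-byte form → F0 92 8B AC.
U+A363E: 4-byte form → F2 A3 98 BE.
Concatenated (26 bytes): CF 87 F3 96 A8 BD F0 9F 91 BA EC B5 BA 32 F0 AE A0 BA F0 92 8B AC F2 A3 98 BE.

CF 87 F3 96 A8 BD F0 9F 91 BA EC B5 BA 32 F0 AE A0 BA F0 92 8B AC F2 A3 98 BE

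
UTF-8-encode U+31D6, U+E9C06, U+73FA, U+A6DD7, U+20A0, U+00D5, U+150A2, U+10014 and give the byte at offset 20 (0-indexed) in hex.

U+31D6 → 3-byte form E3 87 96 at offsets 0–2.
U+E9C06 → 4-byte form F3 A9 B0 86 at offsets 3–6.
U+73FA → 3-byte form E7 8F BA at offsets 7–9.
U+A6DD7 → 4-byte form F2 A6 B7 97 at offsets 10–13.
U+20A0 → 3-byte form E2 82 A0 at offsets 14–16.
U+00D5 → 2-byte form C3 95 at offsets 17–18.
U+150A2 → 4-byte form F0 95 82 A2 at offsets 19–22.
Offset 20 falls in char 7's range; it's byte 2 of F0 95 82 A2 = 0x95.

0x95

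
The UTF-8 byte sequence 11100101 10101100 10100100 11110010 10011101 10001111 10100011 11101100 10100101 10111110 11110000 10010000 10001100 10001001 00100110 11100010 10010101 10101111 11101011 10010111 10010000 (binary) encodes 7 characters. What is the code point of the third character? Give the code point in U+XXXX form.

U+C97E

Offset 0: leading byte 0xE5 = 11100101 → 3-byte char #1 = E5 AC A4.
Offset 3: leading byte 0xF2 = 11110010 → 4-byte char #2 = F2 9D 8F A3.
Offset 7: leading byte 0xEC = 11101100 → 3-byte char #3 = EC A5 BE.
Leading byte 0xEC = 11101100 matches 1110xxxx → 3-byte sequence.
Byte 1: 0xEC = 11101100, payload 1100 (4 bits).
Byte 2: 0xA5 = 10100101 (10xxxxxx ✓), payload 100101.
Byte 3: 0xBE = 10111110 (10xxxxxx ✓), payload 111110.
Concatenate: 1100100101111110 = 0xC97E (16 bits → U+C97E).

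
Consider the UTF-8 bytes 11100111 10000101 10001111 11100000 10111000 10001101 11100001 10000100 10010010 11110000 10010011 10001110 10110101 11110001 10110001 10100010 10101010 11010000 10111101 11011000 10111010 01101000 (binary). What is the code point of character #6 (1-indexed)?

U+043D

Offset 0: leading byte 0xE7 = 11100111 → 3-byte char #1 = E7 85 8F.
Offset 3: leading byte 0xE0 = 11100000 → 3-byte char #2 = E0 B8 8D.
Offset 6: leading byte 0xE1 = 11100001 → 3-byte char #3 = E1 84 92.
Offset 9: leading byte 0xF0 = 11110000 → 4-byte char #4 = F0 93 8E B5.
Offset 13: leading byte 0xF1 = 11110001 → 4-byte char #5 = F1 B1 A2 AA.
Offset 17: leading byte 0xD0 = 11010000 → 2-byte char #6 = D0 BD.
Leading byte 0xD0 = 11010000 matches 110xxxxx → 2-byte sequence.
Byte 1: 0xD0 = 11010000, payload 10000 (5 bits).
Byte 2: 0xBD = 10111101 (10xxxxxx ✓), payload 111101.
Concatenate: 10000111101 = 0x43D (11 bits → U+043D).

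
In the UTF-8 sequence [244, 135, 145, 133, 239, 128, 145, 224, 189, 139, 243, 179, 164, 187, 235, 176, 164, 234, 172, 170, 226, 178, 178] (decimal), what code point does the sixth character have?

U+AB2A

Offset 0: leading byte 0xF4 = 11110100 → 4-byte char #1 = F4 87 91 85.
Offset 4: leading byte 0xEF = 11101111 → 3-byte char #2 = EF 80 91.
Offset 7: leading byte 0xE0 = 11100000 → 3-byte char #3 = E0 BD 8B.
Offset 10: leading byte 0xF3 = 11110011 → 4-byte char #4 = F3 B3 A4 BB.
Offset 14: leading byte 0xEB = 11101011 → 3-byte char #5 = EB B0 A4.
Offset 17: leading byte 0xEA = 11101010 → 3-byte char #6 = EA AC AA.
Leading byte 0xEA = 11101010 matches 1110xxxx → 3-byte sequence.
Byte 1: 0xEA = 11101010, payload 1010 (4 bits).
Byte 2: 0xAC = 10101100 (10xxxxxx ✓), payload 101100.
Byte 3: 0xAA = 10101010 (10xxxxxx ✓), payload 101010.
Concatenate: 1010101100101010 = 0xAB2A (16 bits → U+AB2A).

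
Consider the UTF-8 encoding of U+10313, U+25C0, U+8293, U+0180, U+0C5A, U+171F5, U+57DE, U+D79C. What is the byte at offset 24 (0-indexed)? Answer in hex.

U+10313 → 4-byte form F0 90 8C 93 at offsets 0–3.
U+25C0 → 3-byte form E2 97 80 at offsets 4–6.
U+8293 → 3-byte form E8 8A 93 at offsets 7–9.
U+0180 → 2-byte form C6 80 at offsets 10–11.
U+0C5A → 3-byte form E0 B1 9A at offsets 12–14.
U+171F5 → 4-byte form F0 97 87 B5 at offsets 15–18.
U+57DE → 3-byte form E5 9F 9E at offsets 19–21.
U+D79C → 3-byte form ED 9E 9C at offsets 22–24.
Offset 24 falls in char 8's range; it's byte 3 of ED 9E 9C = 0x9C.

0x9C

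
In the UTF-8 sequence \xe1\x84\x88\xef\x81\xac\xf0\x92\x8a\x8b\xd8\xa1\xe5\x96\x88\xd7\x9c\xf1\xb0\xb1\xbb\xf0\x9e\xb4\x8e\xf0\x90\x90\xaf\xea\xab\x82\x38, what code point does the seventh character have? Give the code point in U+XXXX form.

Offset 0: leading byte 0xE1 = 11100001 → 3-byte char #1 = E1 84 88.
Offset 3: leading byte 0xEF = 11101111 → 3-byte char #2 = EF 81 AC.
Offset 6: leading byte 0xF0 = 11110000 → 4-byte char #3 = F0 92 8A 8B.
Offset 10: leading byte 0xD8 = 11011000 → 2-byte char #4 = D8 A1.
Offset 12: leading byte 0xE5 = 11100101 → 3-byte char #5 = E5 96 88.
Offset 15: leading byte 0xD7 = 11010111 → 2-byte char #6 = D7 9C.
Offset 17: leading byte 0xF1 = 11110001 → 4-byte char #7 = F1 B0 B1 BB.
Leading byte 0xF1 = 11110001 matches 11110xxx → 4-byte sequence.
Byte 1: 0xF1 = 11110001, payload 001 (3 bits).
Byte 2: 0xB0 = 10110000 (10xxxxxx ✓), payload 110000.
Byte 3: 0xB1 = 10110001 (10xxxxxx ✓), payload 110001.
Byte 4: 0xBB = 10111011 (10xxxxxx ✓), payload 111011.
Concatenate: 001110000110001111011 = 0x70C7B (21 bits → U+70C7B).

U+70C7B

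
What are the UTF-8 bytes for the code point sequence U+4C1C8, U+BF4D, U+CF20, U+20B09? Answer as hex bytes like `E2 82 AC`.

U+4C1C8: 4-byte form → F1 8C 87 88.
U+BF4D: 3-byte form → EB BD 8D.
U+CF20: 3-byte form → EC BC A0.
U+20B09: 4-byte form → F0 A0 AC 89.
Concatenated (14 bytes): F1 8C 87 88 EB BD 8D EC BC A0 F0 A0 AC 89.

F1 8C 87 88 EB BD 8D EC BC A0 F0 A0 AC 89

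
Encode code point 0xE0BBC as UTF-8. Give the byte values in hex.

U+E0BBC = 0xE0BBC = 920508 decimal. In range U+10000–U+10FFFF → 4-byte form: 11110xxx 10xxxxxx 10xxxxxx 10xxxxxx.
Binary (21 bits): 011100000101110111100.
Split 3+6+6+6: 011 | 100000 | 101110 | 111100.
Byte 1: 11110011 = 0xF3.
Byte 2: 10100000 = 0xA0.
Byte 3: 10101110 = 0xAE.
Byte 4: 10111100 = 0xBC.

F3 A0 AE BC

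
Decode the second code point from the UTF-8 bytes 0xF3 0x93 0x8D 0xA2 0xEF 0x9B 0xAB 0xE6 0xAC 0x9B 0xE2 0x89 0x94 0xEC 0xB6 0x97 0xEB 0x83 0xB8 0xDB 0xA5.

Offset 0: leading byte 0xF3 = 11110011 → 4-byte char #1 = F3 93 8D A2.
Offset 4: leading byte 0xEF = 11101111 → 3-byte char #2 = EF 9B AB.
Leading byte 0xEF = 11101111 matches 1110xxxx → 3-byte sequence.
Byte 1: 0xEF = 11101111, payload 1111 (4 bits).
Byte 2: 0x9B = 10011011 (10xxxxxx ✓), payload 011011.
Byte 3: 0xAB = 10101011 (10xxxxxx ✓), payload 101011.
Concatenate: 1111011011101011 = 0xF6EB (16 bits → U+F6EB).

U+F6EB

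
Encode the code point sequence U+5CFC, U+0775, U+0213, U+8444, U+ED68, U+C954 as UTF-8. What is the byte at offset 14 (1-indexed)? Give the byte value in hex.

1-indexed offset 14 is 0-indexed offset 13.
U+5CFC → 3-byte form E5 B3 BC at offsets 0–2.
U+0775 → 2-byte form DD B5 at offsets 3–4.
U+0213 → 2-byte form C8 93 at offsets 5–6.
U+8444 → 3-byte form E8 91 84 at offsets 7–9.
U+ED68 → 3-byte form EE B5 A8 at offsets 10–12.
U+C954 → 3-byte form EC A5 94 at offsets 13–15.
Offset 13 falls in char 6's range; it's byte 1 of EC A5 94 = 0xEC.

0xEC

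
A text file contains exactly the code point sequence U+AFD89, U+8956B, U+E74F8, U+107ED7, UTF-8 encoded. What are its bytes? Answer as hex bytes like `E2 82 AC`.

F2 AF B6 89 F2 89 95 AB F3 A7 93 B8 F4 87 BB 97

U+AFD89: 4-byte form → F2 AF B6 89.
U+8956B: 4-byte form → F2 89 95 AB.
U+E74F8: 4-byte form → F3 A7 93 B8.
U+107ED7: 4-byte form → F4 87 BB 97.
Concatenated (16 bytes): F2 AF B6 89 F2 89 95 AB F3 A7 93 B8 F4 87 BB 97.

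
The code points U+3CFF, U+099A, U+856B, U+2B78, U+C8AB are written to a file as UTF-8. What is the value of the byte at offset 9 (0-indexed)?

0xE2

U+3CFF → 3-byte form E3 B3 BF at offsets 0–2.
U+099A → 3-byte form E0 A6 9A at offsets 3–5.
U+856B → 3-byte form E8 95 AB at offsets 6–8.
U+2B78 → 3-byte form E2 AD B8 at offsets 9–11.
Offset 9 falls in char 4's range; it's byte 1 of E2 AD B8 = 0xE2.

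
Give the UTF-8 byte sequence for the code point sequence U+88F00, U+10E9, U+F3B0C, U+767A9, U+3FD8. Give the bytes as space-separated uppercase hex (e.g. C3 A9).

U+88F00: 4-byte form → F2 88 BC 80.
U+10E9: 3-byte form → E1 83 A9.
U+F3B0C: 4-byte form → F3 B3 AC 8C.
U+767A9: 4-byte form → F1 B6 9E A9.
U+3FD8: 3-byte form → E3 BF 98.
Concatenated (18 bytes): F2 88 BC 80 E1 83 A9 F3 B3 AC 8C F1 B6 9E A9 E3 BF 98.

F2 88 BC 80 E1 83 A9 F3 B3 AC 8C F1 B6 9E A9 E3 BF 98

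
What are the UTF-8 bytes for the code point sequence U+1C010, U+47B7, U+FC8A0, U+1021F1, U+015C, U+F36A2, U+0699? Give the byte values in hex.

F0 9C 80 90 E4 9E B7 F3 BC A2 A0 F4 82 87 B1 C5 9C F3 B3 9A A2 DA 99

U+1C010: 4-byte form → F0 9C 80 90.
U+47B7: 3-byte form → E4 9E B7.
U+FC8A0: 4-byte form → F3 BC A2 A0.
U+1021F1: 4-byte form → F4 82 87 B1.
U+015C: 2-byte form → C5 9C.
U+F36A2: 4-byte form → F3 B3 9A A2.
U+0699: 2-byte form → DA 99.
Concatenated (23 bytes): F0 9C 80 90 E4 9E B7 F3 BC A2 A0 F4 82 87 B1 C5 9C F3 B3 9A A2 DA 99.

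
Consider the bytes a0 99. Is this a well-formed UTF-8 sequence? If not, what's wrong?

invalid (continuation byte with no leading byte)

Byte 0xA0 = 10100000 has the form 10xxxxxx — a continuation byte — but there is no preceding leading byte.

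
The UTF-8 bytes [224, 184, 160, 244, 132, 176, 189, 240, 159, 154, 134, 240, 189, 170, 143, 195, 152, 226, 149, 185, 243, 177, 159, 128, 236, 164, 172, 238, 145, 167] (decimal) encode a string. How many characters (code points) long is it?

9

Byte at offset 0: 0xE0 = 11100000 → 3-byte char (#1). Advance 3.
Byte at offset 3: 0xF4 = 11110100 → 4-byte char (#2). Advance 4.
Byte at offset 7: 0xF0 = 11110000 → 4-byte char (#3). Advance 4.
Byte at offset 11: 0xF0 = 11110000 → 4-byte char (#4). Advance 4.
Byte at offset 15: 0xC3 = 11000011 → 2-byte char (#5). Advance 2.
Byte at offset 17: 0xE2 = 11100010 → 3-byte char (#6). Advance 3.
Byte at offset 20: 0xF3 = 11110011 → 4-byte char (#7). Advance 4.
Byte at offset 24: 0xEC = 11101100 → 3-byte char (#8). Advance 3.
Byte at offset 27: 0xEE = 11101110 → 3-byte char (#9). Advance 3.
Reached end at offset 30 after 9 code points.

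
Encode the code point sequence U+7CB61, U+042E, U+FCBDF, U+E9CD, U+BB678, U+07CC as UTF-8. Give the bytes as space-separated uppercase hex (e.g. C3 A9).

F1 BC AD A1 D0 AE F3 BC AF 9F EE A7 8D F2 BB 99 B8 DF 8C

U+7CB61: 4-byte form → F1 BC AD A1.
U+042E: 2-byte form → D0 AE.
U+FCBDF: 4-byte form → F3 BC AF 9F.
U+E9CD: 3-byte form → EE A7 8D.
U+BB678: 4-byte form → F2 BB 99 B8.
U+07CC: 2-byte form → DF 8C.
Concatenated (19 bytes): F1 BC AD A1 D0 AE F3 BC AF 9F EE A7 8D F2 BB 99 B8 DF 8C.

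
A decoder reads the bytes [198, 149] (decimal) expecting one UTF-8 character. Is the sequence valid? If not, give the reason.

Leading byte 0xC6 = 11000110 → 2-byte form.
Continuation bytes 0x95=10010101 all match 10xxxxxx.
Decoded value 0x195 is ≥ 0x80 (shortest form) and not a surrogate.

valid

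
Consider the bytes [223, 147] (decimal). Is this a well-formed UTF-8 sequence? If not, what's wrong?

valid

Leading byte 0xDF = 11011111 → 2-byte form.
Continuation bytes 0x93=10010011 all match 10xxxxxx.
Decoded value 0x7D3 is ≥ 0x80 (shortest form) and not a surrogate.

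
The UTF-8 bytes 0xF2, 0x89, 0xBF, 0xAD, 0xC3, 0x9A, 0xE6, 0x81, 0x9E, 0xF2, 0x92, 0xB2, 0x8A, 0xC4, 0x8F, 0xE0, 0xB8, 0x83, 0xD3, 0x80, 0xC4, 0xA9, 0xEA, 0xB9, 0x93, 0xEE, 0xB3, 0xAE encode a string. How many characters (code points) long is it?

Byte at offset 0: 0xF2 = 11110010 → 4-byte char (#1). Advance 4.
Byte at offset 4: 0xC3 = 11000011 → 2-byte char (#2). Advance 2.
Byte at offset 6: 0xE6 = 11100110 → 3-byte char (#3). Advance 3.
Byte at offset 9: 0xF2 = 11110010 → 4-byte char (#4). Advance 4.
Byte at offset 13: 0xC4 = 11000100 → 2-byte char (#5). Advance 2.
Byte at offset 15: 0xE0 = 11100000 → 3-byte char (#6). Advance 3.
Byte at offset 18: 0xD3 = 11010011 → 2-byte char (#7). Advance 2.
Byte at offset 20: 0xC4 = 11000100 → 2-byte char (#8). Advance 2.
Byte at offset 22: 0xEA = 11101010 → 3-byte char (#9). Advance 3.
Byte at offset 25: 0xEE = 11101110 → 3-byte char (#10). Advance 3.
Reached end at offset 28 after 10 code points.

10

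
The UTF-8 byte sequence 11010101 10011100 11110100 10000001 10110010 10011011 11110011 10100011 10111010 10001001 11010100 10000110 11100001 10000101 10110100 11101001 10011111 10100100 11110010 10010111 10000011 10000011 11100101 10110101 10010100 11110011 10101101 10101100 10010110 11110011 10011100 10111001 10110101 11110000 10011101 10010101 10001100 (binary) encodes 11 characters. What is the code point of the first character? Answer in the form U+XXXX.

Offset 0: leading byte 0xD5 = 11010101 → 2-byte char #1 = D5 9C.
Leading byte 0xD5 = 11010101 matches 110xxxxx → 2-byte sequence.
Byte 1: 0xD5 = 11010101, payload 10101 (5 bits).
Byte 2: 0x9C = 10011100 (10xxxxxx ✓), payload 011100.
Concatenate: 10101011100 = 0x55C (11 bits → U+055C).

U+055C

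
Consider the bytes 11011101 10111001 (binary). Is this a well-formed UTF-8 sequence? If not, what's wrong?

valid

Leading byte 0xDD = 11011101 → 2-byte form.
Continuation bytes 0xB9=10111001 all match 10xxxxxx.
Decoded value 0x779 is ≥ 0x80 (shortest form) and not a surrogate.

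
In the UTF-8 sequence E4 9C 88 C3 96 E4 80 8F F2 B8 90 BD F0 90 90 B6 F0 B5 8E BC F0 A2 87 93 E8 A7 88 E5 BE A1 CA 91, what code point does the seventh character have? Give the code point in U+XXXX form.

Offset 0: leading byte 0xE4 = 11100100 → 3-byte char #1 = E4 9C 88.
Offset 3: leading byte 0xC3 = 11000011 → 2-byte char #2 = C3 96.
Offset 5: leading byte 0xE4 = 11100100 → 3-byte char #3 = E4 80 8F.
Offset 8: leading byte 0xF2 = 11110010 → 4-byte char #4 = F2 B8 90 BD.
Offset 12: leading byte 0xF0 = 11110000 → 4-byte char #5 = F0 90 90 B6.
Offset 16: leading byte 0xF0 = 11110000 → 4-byte char #6 = F0 B5 8E BC.
Offset 20: leading byte 0xF0 = 11110000 → 4-byte char #7 = F0 A2 87 93.
Leading byte 0xF0 = 11110000 matches 11110xxx → 4-byte sequence.
Byte 1: 0xF0 = 11110000, payload 000 (3 bits).
Byte 2: 0xA2 = 10100010 (10xxxxxx ✓), payload 100010.
Byte 3: 0x87 = 10000111 (10xxxxxx ✓), payload 000111.
Byte 4: 0x93 = 10010011 (10xxxxxx ✓), payload 010011.
Concatenate: 000100010000111010011 = 0x221D3 (21 bits → U+221D3).

U+221D3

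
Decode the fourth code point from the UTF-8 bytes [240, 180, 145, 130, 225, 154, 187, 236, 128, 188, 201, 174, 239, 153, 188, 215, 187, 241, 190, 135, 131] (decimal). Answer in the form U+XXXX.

U+026E

Offset 0: leading byte 0xF0 = 11110000 → 4-byte char #1 = F0 B4 91 82.
Offset 4: leading byte 0xE1 = 11100001 → 3-byte char #2 = E1 9A BB.
Offset 7: leading byte 0xEC = 11101100 → 3-byte char #3 = EC 80 BC.
Offset 10: leading byte 0xC9 = 11001001 → 2-byte char #4 = C9 AE.
Leading byte 0xC9 = 11001001 matches 110xxxxx → 2-byte sequence.
Byte 1: 0xC9 = 11001001, payload 01001 (5 bits).
Byte 2: 0xAE = 10101110 (10xxxxxx ✓), payload 101110.
Concatenate: 01001101110 = 0x26E (11 bits → U+026E).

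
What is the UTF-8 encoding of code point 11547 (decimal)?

U+2D1B = 0x2D1B = 11547 decimal. In range U+0800–U+FFFF → 3-byte form: 1110xxxx 10xxxxxx 10xxxxxx.
Binary (16 bits): 0010110100011011.
Split 4+6+6: 0010 | 110100 | 011011.
Byte 1: 11100010 = 0xE2.
Byte 2: 10110100 = 0xB4.
Byte 3: 10011011 = 0x9B.

E2 B4 9B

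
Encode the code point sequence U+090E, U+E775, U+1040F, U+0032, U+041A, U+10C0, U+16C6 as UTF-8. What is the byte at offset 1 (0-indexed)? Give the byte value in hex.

U+090E → 3-byte form E0 A4 8E at offsets 0–2.
Offset 1 falls in char 1's range; it's byte 2 of E0 A4 8E = 0xA4.

0xA4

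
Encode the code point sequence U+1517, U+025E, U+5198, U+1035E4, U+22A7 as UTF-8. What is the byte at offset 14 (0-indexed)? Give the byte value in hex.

0xA7

U+1517 → 3-byte form E1 94 97 at offsets 0–2.
U+025E → 2-byte form C9 9E at offsets 3–4.
U+5198 → 3-byte form E5 86 98 at offsets 5–7.
U+1035E4 → 4-byte form F4 83 97 A4 at offsets 8–11.
U+22A7 → 3-byte form E2 8A A7 at offsets 12–14.
Offset 14 falls in char 5's range; it's byte 3 of E2 8A A7 = 0xA7.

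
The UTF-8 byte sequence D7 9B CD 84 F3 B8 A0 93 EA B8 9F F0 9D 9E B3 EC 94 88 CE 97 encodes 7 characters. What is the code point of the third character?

U+F8813

Offset 0: leading byte 0xD7 = 11010111 → 2-byte char #1 = D7 9B.
Offset 2: leading byte 0xCD = 11001101 → 2-byte char #2 = CD 84.
Offset 4: leading byte 0xF3 = 11110011 → 4-byte char #3 = F3 B8 A0 93.
Leading byte 0xF3 = 11110011 matches 11110xxx → 4-byte sequence.
Byte 1: 0xF3 = 11110011, payload 011 (3 bits).
Byte 2: 0xB8 = 10111000 (10xxxxxx ✓), payload 111000.
Byte 3: 0xA0 = 10100000 (10xxxxxx ✓), payload 100000.
Byte 4: 0x93 = 10010011 (10xxxxxx ✓), payload 010011.
Concatenate: 011111000100000010011 = 0xF8813 (21 bits → U+F8813).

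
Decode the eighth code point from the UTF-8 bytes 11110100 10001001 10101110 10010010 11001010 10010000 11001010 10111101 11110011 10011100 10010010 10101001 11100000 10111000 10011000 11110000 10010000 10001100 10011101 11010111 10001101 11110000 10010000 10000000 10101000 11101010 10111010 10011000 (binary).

Offset 0: leading byte 0xF4 = 11110100 → 4-byte char #1 = F4 89 AE 92.
Offset 4: leading byte 0xCA = 11001010 → 2-byte char #2 = CA 90.
Offset 6: leading byte 0xCA = 11001010 → 2-byte char #3 = CA BD.
Offset 8: leading byte 0xF3 = 11110011 → 4-byte char #4 = F3 9C 92 A9.
Offset 12: leading byte 0xE0 = 11100000 → 3-byte char #5 = E0 B8 98.
Offset 15: leading byte 0xF0 = 11110000 → 4-byte char #6 = F0 90 8C 9D.
Offset 19: leading byte 0xD7 = 11010111 → 2-byte char #7 = D7 8D.
Offset 21: leading byte 0xF0 = 11110000 → 4-byte char #8 = F0 90 80 A8.
Leading byte 0xF0 = 11110000 matches 11110xxx → 4-byte sequence.
Byte 1: 0xF0 = 11110000, payload 000 (3 bits).
Byte 2: 0x90 = 10010000 (10xxxxxx ✓), payload 010000.
Byte 3: 0x80 = 10000000 (10xxxxxx ✓), payload 000000.
Byte 4: 0xA8 = 10101000 (10xxxxxx ✓), payload 101000.
Concatenate: 000010000000000101000 = 0x10028 (21 bits → U+10028).

U+10028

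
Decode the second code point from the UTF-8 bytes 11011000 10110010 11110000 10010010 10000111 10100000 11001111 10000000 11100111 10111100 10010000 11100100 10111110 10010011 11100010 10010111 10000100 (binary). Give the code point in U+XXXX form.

Offset 0: leading byte 0xD8 = 11011000 → 2-byte char #1 = D8 B2.
Offset 2: leading byte 0xF0 = 11110000 → 4-byte char #2 = F0 92 87 A0.
Leading byte 0xF0 = 11110000 matches 11110xxx → 4-byte sequence.
Byte 1: 0xF0 = 11110000, payload 000 (3 bits).
Byte 2: 0x92 = 10010010 (10xxxxxx ✓), payload 010010.
Byte 3: 0x87 = 10000111 (10xxxxxx ✓), payload 000111.
Byte 4: 0xA0 = 10100000 (10xxxxxx ✓), payload 100000.
Concatenate: 000010010000111100000 = 0x121E0 (21 bits → U+121E0).

U+121E0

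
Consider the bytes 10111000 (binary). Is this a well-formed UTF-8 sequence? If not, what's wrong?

Byte 0xB8 = 10111000 has the form 10xxxxxx — a continuation byte — but there is no preceding leading byte.

invalid (continuation byte with no leading byte)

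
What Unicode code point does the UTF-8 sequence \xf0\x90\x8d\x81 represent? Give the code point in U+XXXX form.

Leading byte 0xF0 = 11110000 matches 11110xxx → 4-byte sequence.
Byte 1: 0xF0 = 11110000, payload 000 (3 bits).
Byte 2: 0x90 = 10010000 (10xxxxxx ✓), payload 010000.
Byte 3: 0x8D = 10001101 (10xxxxxx ✓), payload 001101.
Byte 4: 0x81 = 10000001 (10xxxxxx ✓), payload 000001.
Concatenate: 000010000001101000001 = 0x10341 (21 bits → U+10341).

U+10341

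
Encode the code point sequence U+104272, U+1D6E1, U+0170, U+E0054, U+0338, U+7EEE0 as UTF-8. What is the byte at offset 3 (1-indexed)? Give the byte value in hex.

0x89

1-indexed offset 3 is 0-indexed offset 2.
U+104272 → 4-byte form F4 84 89 B2 at offsets 0–3.
Offset 2 falls in char 1's range; it's byte 3 of F4 84 89 B2 = 0x89.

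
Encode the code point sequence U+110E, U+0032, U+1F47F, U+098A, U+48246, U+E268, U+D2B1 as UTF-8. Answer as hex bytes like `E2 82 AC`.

E1 84 8E 32 F0 9F 91 BF E0 A6 8A F1 88 89 86 EE 89 A8 ED 8A B1

U+110E: 3-byte form → E1 84 8E.
U+0032: 1-byte form → 32.
U+1F47F: 4-byte form → F0 9F 91 BF.
U+098A: 3-byte form → E0 A6 8A.
U+48246: 4-byte form → F1 88 89 86.
U+E268: 3-byte form → EE 89 A8.
U+D2B1: 3-byte form → ED 8A B1.
Concatenated (21 bytes): E1 84 8E 32 F0 9F 91 BF E0 A6 8A F1 88 89 86 EE 89 A8 ED 8A B1.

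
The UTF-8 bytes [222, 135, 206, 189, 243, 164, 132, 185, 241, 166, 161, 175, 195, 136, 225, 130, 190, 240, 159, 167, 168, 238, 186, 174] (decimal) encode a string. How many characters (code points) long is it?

8

Byte at offset 0: 0xDE = 11011110 → 2-byte char (#1). Advance 2.
Byte at offset 2: 0xCE = 11001110 → 2-byte char (#2). Advance 2.
Byte at offset 4: 0xF3 = 11110011 → 4-byte char (#3). Advance 4.
Byte at offset 8: 0xF1 = 11110001 → 4-byte char (#4). Advance 4.
Byte at offset 12: 0xC3 = 11000011 → 2-byte char (#5). Advance 2.
Byte at offset 14: 0xE1 = 11100001 → 3-byte char (#6). Advance 3.
Byte at offset 17: 0xF0 = 11110000 → 4-byte char (#7). Advance 4.
Byte at offset 21: 0xEE = 11101110 → 3-byte char (#8). Advance 3.
Reached end at offset 24 after 8 code points.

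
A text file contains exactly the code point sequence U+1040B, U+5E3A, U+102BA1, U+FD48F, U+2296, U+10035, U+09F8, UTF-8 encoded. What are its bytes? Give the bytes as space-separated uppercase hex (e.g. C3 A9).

U+1040B: 4-byte form → F0 90 90 8B.
U+5E3A: 3-byte form → E5 B8 BA.
U+102BA1: 4-byte form → F4 82 AE A1.
U+FD48F: 4-byte form → F3 BD 92 8F.
U+2296: 3-byte form → E2 8A 96.
U+10035: 4-byte form → F0 90 80 B5.
U+09F8: 3-byte form → E0 A7 B8.
Concatenated (25 bytes): F0 90 90 8B E5 B8 BA F4 82 AE A1 F3 BD 92 8F E2 8A 96 F0 90 80 B5 E0 A7 B8.

F0 90 90 8B E5 B8 BA F4 82 AE A1 F3 BD 92 8F E2 8A 96 F0 90 80 B5 E0 A7 B8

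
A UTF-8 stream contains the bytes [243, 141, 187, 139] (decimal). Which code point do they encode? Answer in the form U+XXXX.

Leading byte 0xF3 = 11110011 matches 11110xxx → 4-byte sequence.
Byte 1: 0xF3 = 11110011, payload 011 (3 bits).
Byte 2: 0x8D = 10001101 (10xxxxxx ✓), payload 001101.
Byte 3: 0xBB = 10111011 (10xxxxxx ✓), payload 111011.
Byte 4: 0x8B = 10001011 (10xxxxxx ✓), payload 001011.
Concatenate: 011001101111011001011 = 0xCDECB (21 bits → U+CDECB).

U+CDECB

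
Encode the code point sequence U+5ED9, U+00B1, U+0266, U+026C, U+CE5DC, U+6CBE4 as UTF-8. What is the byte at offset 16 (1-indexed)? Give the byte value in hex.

1-indexed offset 16 is 0-indexed offset 15.
U+5ED9 → 3-byte form E5 BB 99 at offsets 0–2.
U+00B1 → 2-byte form C2 B1 at offsets 3–4.
U+0266 → 2-byte form C9 A6 at offsets 5–6.
U+026C → 2-byte form C9 AC at offsets 7–8.
U+CE5DC → 4-byte form F3 8E 97 9C at offsets 9–12.
U+6CBE4 → 4-byte form F1 AC AF A4 at offsets 13–16.
Offset 15 falls in char 6's range; it's byte 3 of F1 AC AF A4 = 0xAF.

0xAF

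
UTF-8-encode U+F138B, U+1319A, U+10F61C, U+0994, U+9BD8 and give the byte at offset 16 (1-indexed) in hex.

0xE9

1-indexed offset 16 is 0-indexed offset 15.
U+F138B → 4-byte form F3 B1 8E 8B at offsets 0–3.
U+1319A → 4-byte form F0 93 86 9A at offsets 4–7.
U+10F61C → 4-byte form F4 8F 98 9C at offsets 8–11.
U+0994 → 3-byte form E0 A6 94 at offsets 12–14.
U+9BD8 → 3-byte form E9 AF 98 at offsets 15–17.
Offset 15 falls in char 5's range; it's byte 1 of E9 AF 98 = 0xE9.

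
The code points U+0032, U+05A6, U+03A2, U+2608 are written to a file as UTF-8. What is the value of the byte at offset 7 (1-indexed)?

1-indexed offset 7 is 0-indexed offset 6.
U+0032 → 1-byte form 32 at offsets 0–0.
U+05A6 → 2-byte form D6 A6 at offsets 1–2.
U+03A2 → 2-byte form CE A2 at offsets 3–4.
U+2608 → 3-byte form E2 98 88 at offsets 5–7.
Offset 6 falls in char 4's range; it's byte 2 of E2 98 88 = 0x98.

0x98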